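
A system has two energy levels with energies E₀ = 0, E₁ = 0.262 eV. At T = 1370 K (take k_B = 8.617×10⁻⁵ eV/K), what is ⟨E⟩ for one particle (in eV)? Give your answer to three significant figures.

k_BT = 8.617×10⁻⁵ × 1370 K = 0.11805 eV.
Eᵢ/kT = 0, 2.2194.
Z = Σ e^(−Eᵢ/kT) = e^(−0) + e^(−2.2194) = 1.0000 + 0.10867 = 1.1087.
⟨E⟩ = Σ Eᵢ e^(−Eᵢ/kT) / Z = (0·1.0000 + 0.262·0.10867) / 1.1087 = 0.0257 eV.

0.0257 eV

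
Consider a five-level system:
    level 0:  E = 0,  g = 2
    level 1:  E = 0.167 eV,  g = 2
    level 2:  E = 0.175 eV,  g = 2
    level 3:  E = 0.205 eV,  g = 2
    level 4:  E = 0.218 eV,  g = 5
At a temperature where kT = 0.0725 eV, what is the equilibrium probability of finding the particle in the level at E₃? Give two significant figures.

0.043

Eᵢ/kT = 0, 2.303, 2.414, 2.828, 3.007.
Z = Σ gᵢe^(−Eᵢ/kT) = 2·e^(−0) + 2·e^(−2.303) + 2·e^(−2.414) + 2·e^(−2.828) + 5·e^(−3.007) = 2.000 + 0.1999 + 0.1789 + 0.1183 + 0.2472 = 2.744.
P₃ = g₃ e^(−E₃/kT) / Z = 0.1183/2.744 = 0.043.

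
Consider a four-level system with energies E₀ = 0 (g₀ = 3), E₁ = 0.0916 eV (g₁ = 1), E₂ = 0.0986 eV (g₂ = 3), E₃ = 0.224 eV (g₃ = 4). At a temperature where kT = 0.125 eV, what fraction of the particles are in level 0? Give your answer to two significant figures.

Eᵢ/kT = 0, 0.7328, 0.7888, 1.792.
Z = Σ gᵢe^(−Eᵢ/kT) = 3·e^(−0) + 1·e^(−0.7328) + 3·e^(−0.7888) + 4·e^(−1.792) = 3.000 + 0.4806 + 1.363 + 0.6665 = 5.510.
P₀ = g₀ e^(−E₀/kT) / Z = 3.000/5.510 = 0.54.

0.54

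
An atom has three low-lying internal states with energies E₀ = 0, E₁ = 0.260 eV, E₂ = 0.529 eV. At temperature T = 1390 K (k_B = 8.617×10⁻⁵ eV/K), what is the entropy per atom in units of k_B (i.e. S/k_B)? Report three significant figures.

k_BT = 8.617×10⁻⁵ × 1390 K = 0.11978 eV.
Eᵢ/kT = 0, 2.1706, 4.4164.
Z = Σ e^(−Eᵢ/kT) = e^(−0) + e^(−2.1706) + e^(−4.4164) = 1.0000 + 0.11411 + 0.012078 = 1.1262.
⟨E⟩ = Σ EᵢPᵢ = 0.032017 eV.
S/k_B = ln Z + ⟨E⟩/kT = ln(1.1262) + 0.032017/0.11978 = 0.11885 + 0.26730 = 0.386.

0.386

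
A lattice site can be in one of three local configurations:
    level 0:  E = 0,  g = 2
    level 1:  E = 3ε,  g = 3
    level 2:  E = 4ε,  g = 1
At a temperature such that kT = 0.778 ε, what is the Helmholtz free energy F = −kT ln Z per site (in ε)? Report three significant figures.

Eᵢ/kT = 0, 3.8560, 5.1414.
Z = Σ gᵢe^(−Eᵢ/kT) = 2·e^(−0) + 3·e^(−3.8560) + 1·e^(−5.1414) = 2.0000 + 0.063457 + 0.0058495 = 2.0693.
F = −kT ln Z = −0.778 × ln(2.0693) = −0.778 × 0.72721 = -0.566 ε.

-0.566 ε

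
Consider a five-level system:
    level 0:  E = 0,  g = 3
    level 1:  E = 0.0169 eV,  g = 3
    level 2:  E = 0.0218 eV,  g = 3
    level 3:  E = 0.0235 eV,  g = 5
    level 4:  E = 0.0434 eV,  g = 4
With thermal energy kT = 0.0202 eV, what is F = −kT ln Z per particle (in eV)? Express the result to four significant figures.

-0.04029 eV

Eᵢ/kT = 0, 0.836634, 1.07921, 1.16337, 2.14851.
Z = Σ gᵢe^(−Eᵢ/kT) = 3·e^(−0) + 3·e^(−0.836634) + 3·e^(−1.07921) + 5·e^(−1.16337) + 4·e^(−2.14851) = 3.00000 + 1.29950 + 1.01959 + 1.56216 + 0.466631 = 7.34788.
F = −kT ln Z = −0.0202 × ln(7.34788) = −0.0202 × 1.99441 = -0.04029 eV.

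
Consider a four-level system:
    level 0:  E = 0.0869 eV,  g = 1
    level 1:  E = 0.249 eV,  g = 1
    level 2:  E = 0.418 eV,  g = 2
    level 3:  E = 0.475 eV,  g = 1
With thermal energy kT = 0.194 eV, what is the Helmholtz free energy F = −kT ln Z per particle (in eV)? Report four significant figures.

Eᵢ/kT = 0.447938, 1.28351, 2.15464, 2.44845.
Z = Σ gᵢe^(−Eᵢ/kT) = 1·e^(−0.447938) + 1·e^(−1.28351) + 2·e^(−2.15464) + 1·e^(−2.44845) = 0.638944 + 0.277063 + 0.231890 + 0.0864274 = 1.23432.
F = −kT ln Z = −0.194 × ln(1.23432) = −0.194 × 0.210520 = -0.04084 eV.

-0.04084 eV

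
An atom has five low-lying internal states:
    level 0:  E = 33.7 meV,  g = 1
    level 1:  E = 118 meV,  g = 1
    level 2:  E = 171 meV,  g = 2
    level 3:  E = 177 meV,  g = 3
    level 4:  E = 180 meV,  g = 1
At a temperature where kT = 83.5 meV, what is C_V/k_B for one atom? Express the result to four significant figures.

0.6144

Eᵢ/kT = 0.403593, 1.41317, 2.04790, 2.11976, 2.15569.
Z = Σ gᵢe^(−Eᵢ/kT) = 1·e^(−0.403593) + 1·e^(−1.41317) + 2·e^(−2.04790) + 3·e^(−2.11976) + 1·e^(−2.15569) = 0.667916 + 0.243371 + 0.258011 + 0.360181 + 0.115823 = 1.64530.
⟨E⟩ = 109.370 meV, ⟨E²⟩ = 16245.4 meV².
C_V/k_B = (⟨E²⟩ − ⟨E⟩²)/(kT)² = (16245.4 − 11961.8)/6972.25 = 0.6144.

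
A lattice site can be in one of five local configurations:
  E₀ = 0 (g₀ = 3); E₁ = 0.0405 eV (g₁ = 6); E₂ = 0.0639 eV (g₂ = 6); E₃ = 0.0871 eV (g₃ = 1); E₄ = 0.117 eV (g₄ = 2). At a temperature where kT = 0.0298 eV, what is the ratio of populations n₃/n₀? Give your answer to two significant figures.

n₃/n₀ = (g₃/g₀) exp[−(E₃−E₀)/kT] = (1/3) × exp(−(0.0871 eV)/(0.0298 eV)) = (1/3) × exp(-2.923) = 0.018.

0.018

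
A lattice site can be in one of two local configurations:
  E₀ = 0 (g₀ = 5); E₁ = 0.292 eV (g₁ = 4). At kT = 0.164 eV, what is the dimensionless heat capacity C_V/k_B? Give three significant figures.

Eᵢ/kT = 0, 1.7805.
Z = Σ gᵢe^(−Eᵢ/kT) = 5·e^(−0) + 4·e^(−1.7805) = 5.0000 + 0.67422 = 5.6742.
⟨E⟩ = 0.034696 eV, ⟨E²⟩ = 0.010131 eV².
C_V/k_B = (⟨E²⟩ − ⟨E⟩²)/(kT)² = (0.010131 − 0.0012038)/0.026896 = 0.332.

0.332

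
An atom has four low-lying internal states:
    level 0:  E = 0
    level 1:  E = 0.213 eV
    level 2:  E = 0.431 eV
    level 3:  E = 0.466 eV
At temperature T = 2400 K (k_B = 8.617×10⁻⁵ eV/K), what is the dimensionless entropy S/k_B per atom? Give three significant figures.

k_BT = 8.617×10⁻⁵ × 2400 K = 0.20681 eV.
Eᵢ/kT = 0, 1.0299, 2.0840, 2.2533.
Z = Σ e^(−Eᵢ/kT) = e^(−0) + e^(−1.0299) + e^(−2.0840) + e^(−2.2533) = 1.0000 + 0.35704 + 0.12443 + 0.10505 = 1.5865.
⟨E⟩ = Σ EᵢPᵢ = 0.11260 eV.
S/k_B = ln Z + ⟨E⟩/kT = ln(1.5865) + 0.11260/0.20681 = 0.46153 + 0.54446 = 1.01.

1.01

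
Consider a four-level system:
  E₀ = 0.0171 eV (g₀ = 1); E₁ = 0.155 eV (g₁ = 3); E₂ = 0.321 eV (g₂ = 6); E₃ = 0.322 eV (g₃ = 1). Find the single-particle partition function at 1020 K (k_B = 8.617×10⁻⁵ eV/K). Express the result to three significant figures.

Z = 1.52

k_BT = 8.617×10⁻⁵ × 1020 K = 0.087893 eV.
Eᵢ/kT = 0.19455, 1.7635, 3.6522, 3.6635.
Z = Σ gᵢe^(−Eᵢ/kT) = 1·e^(−0.19455) + 3·e^(−1.7635) + 6·e^(−3.6522) + 1·e^(−3.6635) = 0.82321 + 0.51433 + 0.15560 + 0.025643 = 1.5188.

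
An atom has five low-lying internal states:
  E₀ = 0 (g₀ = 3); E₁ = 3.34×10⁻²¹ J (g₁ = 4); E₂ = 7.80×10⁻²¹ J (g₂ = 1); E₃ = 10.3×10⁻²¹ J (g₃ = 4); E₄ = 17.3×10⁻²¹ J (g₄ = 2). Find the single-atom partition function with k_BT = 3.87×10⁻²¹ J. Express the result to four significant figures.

Z = 5.123

Eᵢ/kT = 0, 0.863049, 2.01550, 2.66150, 4.47028.
Z = Σ gᵢe^(−Eᵢ/kT) = 3·e^(−0) + 4·e^(−0.863049) + 1·e^(−2.01550) + 4·e^(−2.66150) + 2·e^(−4.47028) = 3.00000 + 1.68750 + 0.133254 + 0.279374 + 0.0228882 = 5.12302.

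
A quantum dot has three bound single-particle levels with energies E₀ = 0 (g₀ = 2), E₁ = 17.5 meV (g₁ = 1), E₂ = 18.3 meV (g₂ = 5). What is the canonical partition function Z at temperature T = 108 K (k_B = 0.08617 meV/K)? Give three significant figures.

k_BT = 0.08617 × 108 K = 9.3064 meV.
Eᵢ/kT = 0, 1.8804, 1.9664.
Z = Σ gᵢe^(−Eᵢ/kT) = 2·e^(−0) + 1·e^(−1.8804) + 5·e^(−1.9664) = 2.0000 + 0.15253 + 0.69980 = 2.8523.

Z = 2.85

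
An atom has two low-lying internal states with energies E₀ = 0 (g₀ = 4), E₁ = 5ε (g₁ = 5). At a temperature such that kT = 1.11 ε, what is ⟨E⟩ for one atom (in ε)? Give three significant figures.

Eᵢ/kT = 0, 4.5045.
Z = Σ gᵢe^(−Eᵢ/kT) = 4·e^(−0) + 5·e^(−4.5045) = 4.0000 + 0.055296 = 4.0553.
⟨E⟩ = Σ Eᵢ gᵢe^(−Eᵢ/kT) / Z = (0·4.0000 + 5·0.055296) / 4.0553 = 0.0682 ε.

0.0682 ε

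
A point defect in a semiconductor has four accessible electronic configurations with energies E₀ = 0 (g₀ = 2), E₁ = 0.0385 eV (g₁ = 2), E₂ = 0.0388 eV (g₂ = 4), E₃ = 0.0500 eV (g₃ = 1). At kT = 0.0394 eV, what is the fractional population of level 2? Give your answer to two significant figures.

0.33

Eᵢ/kT = 0, 0.9772, 0.9848, 1.269.
Z = Σ gᵢe^(−Eᵢ/kT) = 2·e^(−0) + 2·e^(−0.9772) + 4·e^(−0.9848) + 1·e^(−1.269) = 2.000 + 0.7527 + 1.494 + 0.2811 = 4.528.
P₂ = g₂ e^(−E₂/kT) / Z = 1.494/4.528 = 0.33.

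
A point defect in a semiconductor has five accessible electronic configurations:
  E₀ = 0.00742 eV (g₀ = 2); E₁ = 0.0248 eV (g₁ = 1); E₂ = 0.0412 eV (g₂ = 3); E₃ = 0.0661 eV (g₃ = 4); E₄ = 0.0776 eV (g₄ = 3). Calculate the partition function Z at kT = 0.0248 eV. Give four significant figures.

Eᵢ/kT = 0.299194, 1.00000, 1.66129, 2.66532, 3.12903.
Z = Σ gᵢe^(−Eᵢ/kT) = 2·e^(−0.299194) + 1·e^(−1.00000) + 3·e^(−1.66129) + 4·e^(−2.66532) + 3·e^(−3.12903) = 1.48283 + 0.367879 + 0.569682 + 0.278308 + 0.131281 = 2.82998.

Z = 2.830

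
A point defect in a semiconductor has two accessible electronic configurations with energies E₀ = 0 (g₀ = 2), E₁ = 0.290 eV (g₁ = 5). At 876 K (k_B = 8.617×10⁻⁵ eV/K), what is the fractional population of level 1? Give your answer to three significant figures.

k_BT = 8.617×10⁻⁵ × 876 K = 0.075485 eV.
Eᵢ/kT = 0, 3.8418.
Z = Σ gᵢe^(−Eᵢ/kT) = 2·e^(−0) + 5·e^(−3.8418) = 2.0000 + 0.10727 = 2.1073.
P₁ = g₁ e^(−E₁/kT) / Z = 0.10727/2.1073 = 0.0509.

0.0509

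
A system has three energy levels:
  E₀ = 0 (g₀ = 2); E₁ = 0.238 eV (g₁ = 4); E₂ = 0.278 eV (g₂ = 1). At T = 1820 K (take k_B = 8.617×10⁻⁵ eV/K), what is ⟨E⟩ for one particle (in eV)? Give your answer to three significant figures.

0.0840 eV

k_BT = 8.617×10⁻⁵ × 1820 K = 0.15683 eV.
Eᵢ/kT = 0, 1.5176, 1.7726.
Z = Σ gᵢe^(−Eᵢ/kT) = 2·e^(−0) + 4·e^(−1.5176) + 1·e^(−1.7726) = 2.0000 + 0.87695 + 0.16989 = 3.0468.
⟨E⟩ = Σ Eᵢ gᵢe^(−Eᵢ/kT) / Z = (0·2.0000 + 0.238·0.87695 + 0.278·0.16989) / 3.0468 = 0.0840 eV.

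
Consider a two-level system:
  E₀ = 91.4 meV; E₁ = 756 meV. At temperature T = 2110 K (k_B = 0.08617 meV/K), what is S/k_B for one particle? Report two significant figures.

k_BT = 0.08617 × 2110 K = 181.8 meV.
Eᵢ/kT = 0.5028, 4.158.
Z = Σ e^(−Eᵢ/kT) = e^(−0.5028) + e^(−4.158) = 0.6048 + 0.01564 = 0.6204.
⟨E⟩ = Σ EᵢPᵢ = 108.2 meV.
S/k_B = ln Z + ⟨E⟩/kT = ln(0.6204) + 108.2/181.8 = -0.4774 + 0.5952 = 0.12.

0.12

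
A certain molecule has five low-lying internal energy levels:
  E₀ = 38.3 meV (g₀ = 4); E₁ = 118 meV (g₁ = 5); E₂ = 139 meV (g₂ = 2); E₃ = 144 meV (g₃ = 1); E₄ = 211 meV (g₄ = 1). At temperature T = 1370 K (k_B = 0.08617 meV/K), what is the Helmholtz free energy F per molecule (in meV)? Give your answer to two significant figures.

-210 meV

k_BT = 0.08617 × 1370 K = 118.1 meV.
Eᵢ/kT = 0.3243, 0.9992, 1.177, 1.219, 1.787.
Z = Σ gᵢe^(−Eᵢ/kT) = 4·e^(−0.3243) + 5·e^(−0.9992) + 2·e^(−1.177) + 1·e^(−1.219) + 1·e^(−1.787) = 2.892 + 1.841 + 0.6164 + 0.2955 + 0.1675 = 5.812.
F = −kT ln Z = −118.1 × ln(5.812) = −118.1 × 1.760 = -210 meV.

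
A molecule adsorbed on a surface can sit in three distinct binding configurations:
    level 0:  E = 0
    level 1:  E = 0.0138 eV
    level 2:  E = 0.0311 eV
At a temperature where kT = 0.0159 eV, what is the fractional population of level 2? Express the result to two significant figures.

Eᵢ/kT = 0, 0.8679, 1.956.
Z = Σ e^(−Eᵢ/kT) = e^(−0) + e^(−0.8679) + e^(−1.956) = 1.000 + 0.4198 + 0.1414 = 1.561.
P₂ = e^(−E₂/kT) / Z = 0.1414/1.561 = 0.091.

0.091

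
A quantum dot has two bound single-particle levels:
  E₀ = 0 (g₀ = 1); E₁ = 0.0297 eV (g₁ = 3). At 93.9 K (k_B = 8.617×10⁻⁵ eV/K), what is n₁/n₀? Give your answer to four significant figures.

0.07639

k_BT = 8.617×10⁻⁵ × 93.9 K = 0.00809136 eV.
n₁/n₀ = (g₁/g₀) exp[−(E₁−E₀)/kT] = (3/1) × exp(−(0.0297 eV)/(0.00809136 eV)) = (3/1) × exp(-3.67058) = 0.07639.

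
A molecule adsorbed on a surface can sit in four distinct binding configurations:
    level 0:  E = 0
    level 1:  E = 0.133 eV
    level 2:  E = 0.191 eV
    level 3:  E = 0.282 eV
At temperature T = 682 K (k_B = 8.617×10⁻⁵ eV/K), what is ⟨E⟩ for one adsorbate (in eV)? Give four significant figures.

k_BT = 8.617×10⁻⁵ × 682 K = 0.0587679 eV.
Eᵢ/kT = 0, 2.26314, 3.25007, 4.79854.
Z = Σ e^(−Eᵢ/kT) = e^(−0) + e^(−2.26314) + e^(−3.25007) + e^(−4.79854) = 1.00000 + 0.104023 + 0.0387715 + 0.00824177 = 1.15104.
⟨E⟩ = Σ Eᵢ e^(−Eᵢ/kT) / Z = (0·1.00000 + 0.133·0.104023 + 0.191·0.0387715 + 0.282·0.00824177) / 1.15104 = 0.02047 eV.

0.02047 eV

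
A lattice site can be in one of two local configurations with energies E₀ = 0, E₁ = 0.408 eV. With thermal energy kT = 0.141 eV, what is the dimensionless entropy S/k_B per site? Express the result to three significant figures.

Eᵢ/kT = 0, 2.8936.
Z = Σ e^(−Eᵢ/kT) = e^(−0) + e^(−2.8936) = 1.0000 + 0.055376 = 1.0554.
⟨E⟩ = Σ EᵢPᵢ = 0.021407 eV.
S/k_B = ln Z + ⟨E⟩/kT = ln(1.0554) + 0.021407/0.141 = 0.053920 + 0.15182 = 0.206.

0.206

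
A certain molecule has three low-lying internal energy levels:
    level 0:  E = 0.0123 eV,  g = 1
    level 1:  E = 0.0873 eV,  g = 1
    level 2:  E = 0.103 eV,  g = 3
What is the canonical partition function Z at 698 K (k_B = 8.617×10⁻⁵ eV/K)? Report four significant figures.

k_BT = 8.617×10⁻⁵ × 698 K = 0.0601467 eV.
Eᵢ/kT = 0.204500, 1.45145, 1.71248.
Z = Σ gᵢe^(−Eᵢ/kT) = 1·e^(−0.204500) + 1·e^(−1.45145) + 3·e^(−1.71248) = 0.815055 + 0.234230 + 0.541253 = 1.59054.

Z = 1.591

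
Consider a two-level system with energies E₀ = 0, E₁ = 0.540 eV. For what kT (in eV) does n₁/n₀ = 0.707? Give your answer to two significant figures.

n₁/n₀ = exp[−(E₁−E₀)/kT] = 0.707.
⇒ (E₁−E₀)/kT = ln(1/0.707) = ln(1.414) = 0.3464.
kT = 0.540 eV / 0.3464 = 1.6 eV.

1.6 eV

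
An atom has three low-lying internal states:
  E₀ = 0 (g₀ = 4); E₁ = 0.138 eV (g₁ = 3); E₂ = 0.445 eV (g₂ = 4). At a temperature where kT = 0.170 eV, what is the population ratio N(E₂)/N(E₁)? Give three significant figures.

n₂/n₁ = (g₂/g₁) exp[−(E₂−E₁)/kT] = (4/3) × exp(−(0.307 eV)/(0.170 eV)) = (4/3) × exp(-1.8059) = 0.219.

0.219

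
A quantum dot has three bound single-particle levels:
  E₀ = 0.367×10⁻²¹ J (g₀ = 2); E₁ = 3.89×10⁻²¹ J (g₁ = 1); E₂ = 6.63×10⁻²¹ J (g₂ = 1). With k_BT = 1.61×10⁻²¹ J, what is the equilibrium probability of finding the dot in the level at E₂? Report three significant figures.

Eᵢ/kT = 0.22795, 2.4161, 4.1180.
Z = Σ gᵢe^(−Eᵢ/kT) = 2·e^(−0.22795) + 1·e^(−2.4161) + 1·e^(−4.1180) = 1.5923 + 0.089269 + 0.016277 = 1.6978.
P₂ = g₂ e^(−E₂/kT) / Z = 0.016277/1.6978 = 0.00959.

0.00959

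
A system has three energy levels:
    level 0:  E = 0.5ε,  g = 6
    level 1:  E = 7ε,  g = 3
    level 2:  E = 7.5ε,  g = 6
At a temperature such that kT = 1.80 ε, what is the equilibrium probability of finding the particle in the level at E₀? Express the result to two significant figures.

0.97

Eᵢ/kT = 0.2778, 3.889, 4.167.
Z = Σ gᵢe^(−Eᵢ/kT) = 6·e^(−0.2778) + 3·e^(−3.889) + 6·e^(−4.167) = 4.545 + 0.06140 + 0.09299 = 4.699.
P₀ = g₀ e^(−E₀/kT) / Z = 4.545/4.699 = 0.97.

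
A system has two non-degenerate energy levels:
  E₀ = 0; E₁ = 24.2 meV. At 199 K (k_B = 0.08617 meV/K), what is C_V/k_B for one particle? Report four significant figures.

k_BT = 0.08617 × 199 K = 17.1478 meV.
Eᵢ/kT = 0, 1.41126.
Z = Σ e^(−Eᵢ/kT) = e^(−0) + e^(−1.41126) = 1.00000 + 0.243836 = 1.24384.
⟨E⟩ = 4.74404 meV, ⟨E²⟩ = 114.806 meV².
C_V/k_B = (⟨E²⟩ − ⟨E⟩²)/(kT)² = (114.806 − 22.5059)/294.047 = 0.3139.

0.3139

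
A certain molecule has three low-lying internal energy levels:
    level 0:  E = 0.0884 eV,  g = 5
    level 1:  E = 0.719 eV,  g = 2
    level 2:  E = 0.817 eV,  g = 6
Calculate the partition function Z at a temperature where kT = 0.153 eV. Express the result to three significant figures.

Z = 2.85

Eᵢ/kT = 0.57778, 4.6993, 5.3399.
Z = Σ gᵢe^(−Eᵢ/kT) = 5·e^(−0.57778) + 2·e^(−4.6993) + 6·e^(−5.3399) = 2.8057 + 0.018203 + 0.028778 = 2.8527.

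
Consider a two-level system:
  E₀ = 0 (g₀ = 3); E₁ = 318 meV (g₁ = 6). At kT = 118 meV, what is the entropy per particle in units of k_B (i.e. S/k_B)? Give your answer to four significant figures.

Eᵢ/kT = 0, 2.69492.
Z = Σ gᵢe^(−Eᵢ/kT) = 3·e^(−0) + 6·e^(−2.69492) = 3.00000 + 0.405287 = 3.40529.
⟨E⟩ = Σ EᵢPᵢ = 37.8474 meV.
S/k_B = ln Z + ⟨E⟩/kT = ln(3.40529) + 37.8474/118 = 1.22533 + 0.320741 = 1.546.

1.546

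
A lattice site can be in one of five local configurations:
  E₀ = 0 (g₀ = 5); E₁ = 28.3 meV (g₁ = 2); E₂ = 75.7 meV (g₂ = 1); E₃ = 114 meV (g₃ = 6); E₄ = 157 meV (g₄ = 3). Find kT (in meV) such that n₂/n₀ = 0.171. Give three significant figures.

483 meV

n₂/n₀ = (g₂/g₀) exp[−(E₂−E₀)/kT] = 0.171.
⇒ (E₂−E₀)/kT = ln((1/5)/0.171) = ln(1.1696) = 0.15666.
kT = 75.7 meV / 0.15666 = 483 meV.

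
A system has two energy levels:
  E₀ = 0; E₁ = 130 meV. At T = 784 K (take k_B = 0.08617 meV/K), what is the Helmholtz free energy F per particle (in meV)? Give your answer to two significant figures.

-9.2 meV

k_BT = 0.08617 × 784 K = 67.56 meV.
Eᵢ/kT = 0, 1.924.
Z = Σ e^(−Eᵢ/kT) = e^(−0) + e^(−1.924) = 1.000 + 0.1460 = 1.146.
F = −kT ln Z = −67.56 × ln(1.146) = −67.56 × 0.1363 = -9.2 meV.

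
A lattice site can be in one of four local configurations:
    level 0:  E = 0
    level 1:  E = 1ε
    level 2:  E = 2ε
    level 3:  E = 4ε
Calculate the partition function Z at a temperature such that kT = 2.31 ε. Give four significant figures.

Eᵢ/kT = 0, 0.432900, 0.865801, 1.73160.
Z = Σ e^(−Eᵢ/kT) = e^(−0) + e^(−0.432900) + e^(−0.865801) + e^(−1.73160) = 1.00000 + 0.648625 + 0.420714 + 0.177001 = 2.24634.

Z = 2.246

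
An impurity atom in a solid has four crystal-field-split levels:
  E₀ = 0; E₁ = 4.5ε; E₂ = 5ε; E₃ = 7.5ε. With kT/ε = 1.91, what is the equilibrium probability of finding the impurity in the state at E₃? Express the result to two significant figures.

0.017

Eᵢ/kT = 0, 2.356, 2.618, 3.927.
Z = Σ e^(−Eᵢ/kT) = e^(−0) + e^(−2.356) + e^(−2.618) + e^(−3.927) = 1.000 + 0.09480 + 0.07295 + 0.01970 = 1.187.
P₃ = e^(−E₃/kT) / Z = 0.01970/1.187 = 0.017.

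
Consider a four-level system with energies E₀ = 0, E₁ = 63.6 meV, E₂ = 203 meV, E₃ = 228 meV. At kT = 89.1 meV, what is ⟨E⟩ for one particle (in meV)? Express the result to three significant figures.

Eᵢ/kT = 0, 0.71380, 2.2783, 2.5589.
Z = Σ e^(−Eᵢ/kT) = e^(−0) + e^(−0.71380) + e^(−2.2783) + e^(−2.5589) = 1.0000 + 0.48978 + 0.10246 + 0.077390 = 1.6696.
⟨E⟩ = Σ Eᵢ e^(−Eᵢ/kT) / Z = (0·1.0000 + 63.6·0.48978 + 203·0.10246 + 228·0.077390) / 1.6696 = 41.7 meV.

41.7 meV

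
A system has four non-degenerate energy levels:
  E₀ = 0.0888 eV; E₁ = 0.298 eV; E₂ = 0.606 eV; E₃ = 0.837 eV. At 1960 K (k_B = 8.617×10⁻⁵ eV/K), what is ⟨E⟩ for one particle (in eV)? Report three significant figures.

k_BT = 8.617×10⁻⁵ × 1960 K = 0.16889 eV.
Eᵢ/kT = 0.52579, 1.7645, 3.5881, 4.9559.
Z = Σ e^(−Eᵢ/kT) = e^(−0.52579) + e^(−1.7645) + e^(−3.5881) + e^(−4.9559) = 0.59109 + 0.17127 + 0.027651 + 0.0070417 = 0.79705.
⟨E⟩ = Σ Eᵢ e^(−Eᵢ/kT) / Z = (0.0888·0.59109 + 0.298·0.17127 + 0.606·0.027651 + 0.837·0.0070417) / 0.79705 = 0.158 eV.

0.158 eV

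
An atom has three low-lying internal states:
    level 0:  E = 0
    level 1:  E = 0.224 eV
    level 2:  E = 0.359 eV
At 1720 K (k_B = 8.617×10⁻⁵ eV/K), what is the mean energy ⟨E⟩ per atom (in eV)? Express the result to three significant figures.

0.0621 eV

k_BT = 8.617×10⁻⁵ × 1720 K = 0.14821 eV.
Eᵢ/kT = 0, 1.5114, 2.4222.
Z = Σ e^(−Eᵢ/kT) = e^(−0) + e^(−1.5114) + e^(−2.4222) = 1.0000 + 0.22060 + 0.088726 = 1.3093.
⟨E⟩ = Σ Eᵢ e^(−Eᵢ/kT) / Z = (0·1.0000 + 0.224·0.22060 + 0.359·0.088726) / 1.3093 = 0.0621 eV.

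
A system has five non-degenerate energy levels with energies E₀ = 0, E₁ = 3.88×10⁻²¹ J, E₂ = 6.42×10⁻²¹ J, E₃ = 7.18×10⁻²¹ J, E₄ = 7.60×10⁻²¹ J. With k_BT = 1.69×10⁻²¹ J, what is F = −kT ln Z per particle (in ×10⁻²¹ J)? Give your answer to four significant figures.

Eᵢ/kT = 0, 2.29586, 3.79882, 4.24852, 4.49704.
Z = Σ e^(−Eᵢ/kT) = e^(−0) + e^(−2.29586) + e^(−3.79882) + e^(−4.24852) + e^(−4.49704) = 1.00000 + 0.100675 + 0.0223972 + 0.0142854 + 0.0111419 = 1.14850.
F = −kT ln Z = −1.69 × ln(1.14850) = −1.69 × 0.138457 = -0.2340 ×10⁻²¹ J.

-0.2340 ×10⁻²¹ J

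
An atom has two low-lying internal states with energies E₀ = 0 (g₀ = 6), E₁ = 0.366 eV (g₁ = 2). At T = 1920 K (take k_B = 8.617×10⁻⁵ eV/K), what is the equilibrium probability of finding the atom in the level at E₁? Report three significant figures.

k_BT = 8.617×10⁻⁵ × 1920 K = 0.16545 eV.
Eᵢ/kT = 0, 2.2121.
Z = Σ gᵢe^(−Eᵢ/kT) = 6·e^(−0) + 2·e^(−2.2121) = 6.0000 + 0.21894 = 6.2189.
P₁ = g₁ e^(−E₁/kT) / Z = 0.21894/6.2189 = 0.0352.

0.0352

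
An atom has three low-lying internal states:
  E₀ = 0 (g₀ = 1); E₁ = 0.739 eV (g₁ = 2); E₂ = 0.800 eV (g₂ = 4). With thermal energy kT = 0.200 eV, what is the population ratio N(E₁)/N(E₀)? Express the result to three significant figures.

0.0497

n₁/n₀ = (g₁/g₀) exp[−(E₁−E₀)/kT] = (2/1) × exp(−(0.739 eV)/(0.200 eV)) = (2/1) × exp(-3.6950) = 0.0497.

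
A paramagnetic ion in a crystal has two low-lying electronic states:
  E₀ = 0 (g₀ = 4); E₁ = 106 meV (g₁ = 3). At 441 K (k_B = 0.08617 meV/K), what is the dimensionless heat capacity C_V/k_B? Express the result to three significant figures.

k_BT = 0.08617 × 441 K = 38.001 meV.
Eᵢ/kT = 0, 2.7894.
Z = Σ gᵢe^(−Eᵢ/kT) = 4·e^(−0) + 3·e^(−2.7894) = 4.0000 + 0.18437 = 4.1844.
⟨E⟩ = 4.6705 meV, ⟨E²⟩ = 495.07 meV².
C_V/k_B = (⟨E²⟩ − ⟨E⟩²)/(kT)² = (495.07 − 21.814)/1444.1 = 0.328.

0.328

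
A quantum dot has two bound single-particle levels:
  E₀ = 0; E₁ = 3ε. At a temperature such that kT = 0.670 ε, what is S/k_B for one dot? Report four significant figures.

Eᵢ/kT = 0, 4.47761.
Z = Σ e^(−Eᵢ/kT) = e^(−0) + e^(−4.47761) = 1.00000 + 0.0113605 = 1.01136.
⟨E⟩ = Σ EᵢPᵢ = 0.0336987 ε.
S/k_B = ln Z + ⟨E⟩/kT = ln(1.01136) + 0.0336987/0.670 = 0.0112960 + 0.0502966 = 0.06159.

0.06159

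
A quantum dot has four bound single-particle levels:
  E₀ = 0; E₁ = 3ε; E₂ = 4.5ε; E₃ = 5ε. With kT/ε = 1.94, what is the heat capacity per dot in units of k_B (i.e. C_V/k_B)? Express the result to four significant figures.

Eᵢ/kT = 0, 1.54639, 2.31959, 2.57732.
Z = Σ e^(−Eᵢ/kT) = e^(−0) + e^(−1.54639) + e^(−2.31959) + e^(−2.57732) = 1.00000 + 0.213016 + 0.0983139 + 0.0759774 = 1.38731.
⟨E⟩ = 1.05337 ε, ⟨E²⟩ = 4.18611 ε².
C_V/k_B = (⟨E²⟩ − ⟨E⟩²)/(kT)² = (4.18611 − 1.10959)/3.76360 = 0.8174.

0.8174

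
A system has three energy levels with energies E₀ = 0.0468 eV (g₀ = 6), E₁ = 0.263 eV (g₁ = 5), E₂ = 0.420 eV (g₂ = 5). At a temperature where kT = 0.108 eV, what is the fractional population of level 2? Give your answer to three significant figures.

Eᵢ/kT = 0.43333, 2.4352, 3.8889.
Z = Σ gᵢe^(−Eᵢ/kT) = 6·e^(−0.43333) + 5·e^(−2.4352) + 5·e^(−3.8889) = 3.8901 + 0.43790 + 0.10234 = 4.4303.
P₂ = g₂ e^(−E₂/kT) / Z = 0.10234/4.4303 = 0.0231.

0.0231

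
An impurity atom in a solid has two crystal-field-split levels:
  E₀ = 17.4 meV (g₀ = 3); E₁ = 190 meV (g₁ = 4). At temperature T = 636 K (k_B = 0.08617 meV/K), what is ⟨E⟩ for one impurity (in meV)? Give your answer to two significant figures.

27 meV

k_BT = 0.08617 × 636 K = 54.80 meV.
Eᵢ/kT = 0.3175, 3.467.
Z = Σ gᵢe^(−Eᵢ/kT) = 3·e^(−0.3175) + 4·e^(−3.467) = 2.184 + 0.1248 = 2.309.
⟨E⟩ = Σ Eᵢ gᵢe^(−Eᵢ/kT) / Z = (17.4·2.184 + 190·0.1248) / 2.309 = 27 meV.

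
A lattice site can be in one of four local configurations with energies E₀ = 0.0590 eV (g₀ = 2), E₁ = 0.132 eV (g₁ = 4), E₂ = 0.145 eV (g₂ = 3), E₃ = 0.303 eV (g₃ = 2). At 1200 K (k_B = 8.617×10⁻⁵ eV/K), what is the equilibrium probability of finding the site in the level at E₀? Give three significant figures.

k_BT = 8.617×10⁻⁵ × 1200 K = 0.10340 eV.
Eᵢ/kT = 0.57060, 1.2766, 1.4023, 2.9304.
Z = Σ gᵢe^(−Eᵢ/kT) = 2·e^(−0.57060) + 4·e^(−1.2766) + 3·e^(−1.4023) + 2·e^(−2.9304) = 1.1304 + 1.1159 + 0.73809 + 0.10675 = 3.0911.
P₀ = g₀ e^(−E₀/kT) / Z = 1.1304/3.0911 = 0.366.

0.366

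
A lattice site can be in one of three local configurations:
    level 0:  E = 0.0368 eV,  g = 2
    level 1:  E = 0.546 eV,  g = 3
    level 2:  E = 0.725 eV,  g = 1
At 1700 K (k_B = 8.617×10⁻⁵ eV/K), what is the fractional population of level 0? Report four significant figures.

0.9515

k_BT = 8.617×10⁻⁵ × 1700 K = 0.146489 eV.
Eᵢ/kT = 0.251213, 3.72724, 4.94918.
Z = Σ gᵢe^(−Eᵢ/kT) = 2·e^(−0.251213) + 3·e^(−3.72724) + 1·e^(−4.94918) = 1.55571 + 0.0721774 + 0.00708922 = 1.63498.
P₀ = g₀ e^(−E₀/kT) / Z = 1.55571/1.63498 = 0.9515.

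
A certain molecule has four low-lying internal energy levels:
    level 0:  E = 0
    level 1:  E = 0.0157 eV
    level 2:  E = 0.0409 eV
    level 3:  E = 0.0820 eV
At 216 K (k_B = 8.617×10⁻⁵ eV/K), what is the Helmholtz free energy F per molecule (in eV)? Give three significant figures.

-0.00820 eV

k_BT = 8.617×10⁻⁵ × 216 K = 0.018613 eV.
Eᵢ/kT = 0, 0.84350, 2.1974, 4.4055.
Z = Σ e^(−Eᵢ/kT) = e^(−0) + e^(−0.84350) + e^(−2.1974) + e^(−4.4055) = 1.0000 + 0.43020 + 0.11109 + 0.012210 = 1.5535.
F = −kT ln Z = −0.018613 × ln(1.5535) = −0.018613 × 0.44051 = -0.00820 eV.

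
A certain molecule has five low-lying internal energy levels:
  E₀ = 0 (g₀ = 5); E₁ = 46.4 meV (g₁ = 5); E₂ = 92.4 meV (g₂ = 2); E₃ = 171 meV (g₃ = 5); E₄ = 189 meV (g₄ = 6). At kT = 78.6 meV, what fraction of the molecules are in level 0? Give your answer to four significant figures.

0.5265

Eᵢ/kT = 0, 0.590331, 1.17557, 2.17557, 2.40458.
Z = Σ gᵢe^(−Eᵢ/kT) = 5·e^(−0) + 5·e^(−0.590331) + 2·e^(−1.17557) + 5·e^(−2.17557) + 6·e^(−2.40458) = 5.00000 + 2.77072 + 0.617286 + 0.567717 + 0.541820 = 9.49754.
P₀ = g₀ e^(−E₀/kT) / Z = 5.00000/9.49754 = 0.5265.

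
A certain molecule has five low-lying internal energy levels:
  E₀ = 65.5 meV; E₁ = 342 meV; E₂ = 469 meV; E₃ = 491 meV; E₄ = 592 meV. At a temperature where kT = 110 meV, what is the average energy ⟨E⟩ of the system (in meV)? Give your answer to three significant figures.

Eᵢ/kT = 0.59545, 3.1091, 4.2636, 4.4636, 5.3818.
Z = Σ e^(−Eᵢ/kT) = e^(−0.59545) + e^(−3.1091) + e^(−4.2636) + e^(−4.4636) + e^(−5.3818) = 0.55131 + 0.044641 + 0.014072 + 0.011521 + 0.0045995 = 0.62614.
⟨E⟩ = Σ Eᵢ e^(−Eᵢ/kT) / Z = (65.5·0.55131 + 342·0.044641 + 469·0.014072 + 491·0.011521 + 592·0.0045995) / 0.62614 = 106 meV.

106 meV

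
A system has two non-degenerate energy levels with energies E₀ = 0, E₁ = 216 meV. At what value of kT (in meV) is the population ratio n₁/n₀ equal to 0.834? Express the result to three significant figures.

1190 meV

n₁/n₀ = exp[−(E₁−E₀)/kT] = 0.834.
⇒ (E₁−E₀)/kT = ln(1/0.834) = ln(1.1990) = 0.18149.
kT = 216 meV / 0.18149 = 1190 meV.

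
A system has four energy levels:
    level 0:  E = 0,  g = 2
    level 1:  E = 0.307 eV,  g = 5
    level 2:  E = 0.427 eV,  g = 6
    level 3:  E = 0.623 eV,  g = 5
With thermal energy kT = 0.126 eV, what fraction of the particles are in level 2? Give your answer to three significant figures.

Eᵢ/kT = 0, 2.4365, 3.3889, 4.9444.
Z = Σ gᵢe^(−Eᵢ/kT) = 2·e^(−0) + 5·e^(−2.4365) + 6·e^(−3.3889) + 5·e^(−4.9444) = 2.0000 + 0.43733 + 0.20247 + 0.035616 = 2.6754.
P₂ = g₂ e^(−E₂/kT) / Z = 0.20247/2.6754 = 0.0757.

0.0757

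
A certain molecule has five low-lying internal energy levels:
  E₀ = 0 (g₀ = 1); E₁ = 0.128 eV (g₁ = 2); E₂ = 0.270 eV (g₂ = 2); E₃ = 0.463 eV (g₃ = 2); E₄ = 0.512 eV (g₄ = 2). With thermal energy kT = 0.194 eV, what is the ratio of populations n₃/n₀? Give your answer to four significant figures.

0.1839

n₃/n₀ = (g₃/g₀) exp[−(E₃−E₀)/kT] = (2/1) × exp(−(0.463 eV)/(0.194 eV)) = (2/1) × exp(-2.38660) = 0.1839.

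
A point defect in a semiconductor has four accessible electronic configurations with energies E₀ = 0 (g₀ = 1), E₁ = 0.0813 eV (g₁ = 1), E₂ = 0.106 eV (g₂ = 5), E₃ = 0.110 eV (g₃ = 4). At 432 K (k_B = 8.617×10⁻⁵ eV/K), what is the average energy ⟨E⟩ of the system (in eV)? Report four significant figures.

k_BT = 8.617×10⁻⁵ × 432 K = 0.0372254 eV.
Eᵢ/kT = 0, 2.18399, 2.84752, 2.95497.
Z = Σ gᵢe^(−Eᵢ/kT) = 1·e^(−0) + 1·e^(−2.18399) + 5·e^(−2.84752) + 4·e^(−2.95497) = 1.00000 + 0.112591 + 0.289940 + 0.208321 = 1.61085.
⟨E⟩ = Σ Eᵢ gᵢe^(−Eᵢ/kT) / Z = (0·1.00000 + 0.0813·0.112591 + 0.106·0.289940 + 0.110·0.208321) / 1.61085 = 0.03899 eV.

0.03899 eV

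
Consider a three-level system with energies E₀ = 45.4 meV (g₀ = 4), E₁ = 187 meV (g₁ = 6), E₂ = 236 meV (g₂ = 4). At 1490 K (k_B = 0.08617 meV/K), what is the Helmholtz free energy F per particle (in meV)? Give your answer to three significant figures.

-203 meV

k_BT = 0.08617 × 1490 K = 128.39 meV.
Eᵢ/kT = 0.35361, 1.4565, 1.8381.
Z = Σ gᵢe^(−Eᵢ/kT) = 4·e^(−0.35361) + 6·e^(−1.4565) + 4·e^(−1.8381) = 2.8086 + 1.3983 + 0.63648 = 4.8434.
F = −kT ln Z = −128.39 × ln(4.8434) = −128.39 × 1.5776 = -203 meV.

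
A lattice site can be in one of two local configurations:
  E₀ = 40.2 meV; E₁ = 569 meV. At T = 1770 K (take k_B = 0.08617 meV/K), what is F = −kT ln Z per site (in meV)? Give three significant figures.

35.5 meV

k_BT = 0.08617 × 1770 K = 152.52 meV.
Eᵢ/kT = 0.26357, 3.7307.
Z = Σ e^(−Eᵢ/kT) = e^(−0.26357) + e^(−3.7307) = 0.76830 + 0.023976 = 0.79228.
F = −kT ln Z = −152.52 × ln(0.79228) = −152.52 × -0.23284 = 35.5 meV.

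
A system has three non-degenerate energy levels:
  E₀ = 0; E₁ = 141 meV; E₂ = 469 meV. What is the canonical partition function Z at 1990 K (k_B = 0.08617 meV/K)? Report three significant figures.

Z = 1.50

k_BT = 0.08617 × 1990 K = 171.48 meV.
Eᵢ/kT = 0, 0.82225, 2.7350.
Z = Σ e^(−Eᵢ/kT) = e^(−0) + e^(−0.82225) + e^(−2.7350) = 1.0000 + 0.43944 + 0.064894 = 1.5043.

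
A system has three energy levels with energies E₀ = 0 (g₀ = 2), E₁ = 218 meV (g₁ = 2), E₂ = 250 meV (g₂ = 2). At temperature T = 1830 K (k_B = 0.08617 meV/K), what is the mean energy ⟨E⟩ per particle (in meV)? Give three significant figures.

k_BT = 0.08617 × 1830 K = 157.69 meV.
Eᵢ/kT = 0, 1.3825, 1.5854.
Z = Σ gᵢe^(−Eᵢ/kT) = 2·e^(−0) + 2·e^(−1.3825) + 2·e^(−1.5854) = 2.0000 + 0.50190 + 0.40973 = 2.9116.
⟨E⟩ = Σ Eᵢ gᵢe^(−Eᵢ/kT) / Z = (0·2.0000 + 218·0.50190 + 250·0.40973) / 2.9116 = 72.8 meV.

72.8 meV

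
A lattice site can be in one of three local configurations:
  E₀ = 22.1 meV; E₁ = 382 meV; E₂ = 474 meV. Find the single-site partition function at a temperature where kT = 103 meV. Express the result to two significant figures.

Eᵢ/kT = 0.2146, 3.709, 4.602.
Z = Σ e^(−Eᵢ/kT) = e^(−0.2146) + e^(−3.709) + e^(−4.602) = 0.8069 + 0.02450 + 0.01003 = 0.8414.

Z = 0.84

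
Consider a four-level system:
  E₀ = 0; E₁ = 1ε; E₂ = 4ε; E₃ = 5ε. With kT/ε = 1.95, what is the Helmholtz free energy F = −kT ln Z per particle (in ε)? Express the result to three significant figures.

Eᵢ/kT = 0, 0.51282, 2.0513, 2.5641.
Z = Σ e^(−Eᵢ/kT) = e^(−0) + e^(−0.51282) + e^(−2.0513) + e^(−2.5641) = 1.0000 + 0.59880 + 0.12857 + 0.076988 = 1.8044.
F = −kT ln Z = −1.95 × ln(1.8044) = −1.95 × 0.59023 = -1.15 ε.

-1.15 ε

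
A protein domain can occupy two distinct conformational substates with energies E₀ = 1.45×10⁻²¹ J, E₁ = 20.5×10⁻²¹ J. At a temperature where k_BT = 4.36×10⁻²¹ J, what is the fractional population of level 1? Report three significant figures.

Eᵢ/kT = 0.33257, 4.7018.
Z = Σ e^(−Eᵢ/kT) = e^(−0.33257) + e^(−4.7018) = 0.71708 + 0.0090789 = 0.72616.
P₁ = e^(−E₁/kT) / Z = 0.0090789/0.72616 = 0.0125.

0.0125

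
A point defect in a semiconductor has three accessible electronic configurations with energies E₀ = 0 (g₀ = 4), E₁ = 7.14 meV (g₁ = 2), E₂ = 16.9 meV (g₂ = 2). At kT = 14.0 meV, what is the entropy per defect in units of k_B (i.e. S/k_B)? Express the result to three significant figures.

1.99

Eᵢ/kT = 0, 0.51000, 1.2071.
Z = Σ gᵢe^(−Eᵢ/kT) = 4·e^(−0) + 2·e^(−0.51000) + 2·e^(−1.2071) = 4.0000 + 1.2010 + 0.59813 = 5.7991.
⟨E⟩ = Σ EᵢPᵢ = 3.2218 meV.
S/k_B = ln Z + ⟨E⟩/kT = ln(5.7991) + 3.2218/14.0 = 1.7577 + 0.23013 = 1.99.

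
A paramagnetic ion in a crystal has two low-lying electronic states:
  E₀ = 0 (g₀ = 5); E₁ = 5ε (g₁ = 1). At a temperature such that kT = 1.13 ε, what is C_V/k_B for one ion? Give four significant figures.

0.04667

Eᵢ/kT = 0, 4.42478.
Z = Σ gᵢe^(−Eᵢ/kT) = 5·e^(−0) + 1·e^(−4.42478) = 5.00000 + 0.0119768 = 5.01198.
⟨E⟩ = 0.0119482 ε, ⟨E²⟩ = 0.0597409 ε².
C_V/k_B = (⟨E²⟩ − ⟨E⟩²)/(kT)² = (0.0597409 − 0.000142759)/1.27690 = 0.04667.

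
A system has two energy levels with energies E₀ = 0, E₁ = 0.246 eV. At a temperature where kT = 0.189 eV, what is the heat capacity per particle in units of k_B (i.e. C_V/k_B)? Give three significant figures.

Eᵢ/kT = 0, 1.3016.
Z = Σ e^(−Eᵢ/kT) = e^(−0) + e^(−1.3016) = 1.0000 + 0.27210 = 1.2721.
⟨E⟩ = 0.052619 eV, ⟨E²⟩ = 0.012944 eV².
C_V/k_B = (⟨E²⟩ − ⟨E⟩²)/(kT)² = (0.012944 − 0.0027688)/0.035721 = 0.285.

0.285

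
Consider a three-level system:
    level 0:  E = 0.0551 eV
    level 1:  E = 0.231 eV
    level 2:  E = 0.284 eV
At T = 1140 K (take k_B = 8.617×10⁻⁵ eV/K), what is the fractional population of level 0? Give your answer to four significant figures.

0.7911

k_BT = 8.617×10⁻⁵ × 1140 K = 0.0982338 eV.
Eᵢ/kT = 0.560907, 2.35153, 2.89106.
Z = Σ e^(−Eᵢ/kT) = e^(−0.560907) + e^(−2.35153) + e^(−2.89106) = 0.570691 + 0.0952234 + 0.0555173 = 0.721432.
P₀ = e^(−E₀/kT) / Z = 0.570691/0.721432 = 0.7911.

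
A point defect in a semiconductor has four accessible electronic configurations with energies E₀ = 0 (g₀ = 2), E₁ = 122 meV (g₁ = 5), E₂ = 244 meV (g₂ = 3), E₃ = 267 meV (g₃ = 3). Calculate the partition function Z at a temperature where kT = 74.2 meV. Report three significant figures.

Z = 3.16

Eᵢ/kT = 0, 1.6442, 3.2884, 3.5984.
Z = Σ gᵢe^(−Eᵢ/kT) = 2·e^(−0) + 5·e^(−1.6442) + 3·e^(−3.2884) + 3·e^(−3.5984) = 2.0000 + 0.96584 + 0.11194 + 0.082102 = 3.1599.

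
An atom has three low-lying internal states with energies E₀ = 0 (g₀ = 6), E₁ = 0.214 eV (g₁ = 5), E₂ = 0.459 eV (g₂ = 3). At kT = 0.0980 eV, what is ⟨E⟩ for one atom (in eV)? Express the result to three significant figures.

0.0202 eV

Eᵢ/kT = 0, 2.1837, 4.6837.
Z = Σ gᵢe^(−Eᵢ/kT) = 6·e^(−0) + 5·e^(−2.1837) + 3·e^(−4.6837) = 6.0000 + 0.56312 + 0.027734 = 6.5909.
⟨E⟩ = Σ Eᵢ gᵢe^(−Eᵢ/kT) / Z = (0·6.0000 + 0.214·0.56312 + 0.459·0.027734) / 6.5909 = 0.0202 eV.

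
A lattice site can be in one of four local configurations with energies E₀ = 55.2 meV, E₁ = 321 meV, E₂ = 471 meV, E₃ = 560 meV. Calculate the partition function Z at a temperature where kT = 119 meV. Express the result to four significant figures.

Eᵢ/kT = 0.463866, 2.69748, 3.95798, 4.70588.
Z = Σ e^(−Eᵢ/kT) = e^(−0.463866) + e^(−2.69748) + e^(−3.95798) + e^(−4.70588) = 0.628848 + 0.0673751 + 0.0191017 + 0.00904195 = 0.724367.

Z = 0.7244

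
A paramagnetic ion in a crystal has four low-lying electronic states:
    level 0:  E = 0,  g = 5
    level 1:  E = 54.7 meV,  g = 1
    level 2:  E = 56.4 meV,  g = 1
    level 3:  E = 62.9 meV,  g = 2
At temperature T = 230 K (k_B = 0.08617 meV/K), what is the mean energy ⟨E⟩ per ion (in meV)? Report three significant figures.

k_BT = 0.08617 × 230 K = 19.819 meV.
Eᵢ/kT = 0, 2.7600, 2.8458, 3.1737.
Z = Σ gᵢe^(−Eᵢ/kT) = 5·e^(−0) + 1·e^(−2.7600) + 1·e^(−2.8458) + 2·e^(−3.1737) = 5.0000 + 0.063292 + 0.058088 + 0.083697 = 5.2051.
⟨E⟩ = Σ Eᵢ gᵢe^(−Eᵢ/kT) / Z = (0·5.0000 + 54.7·0.063292 + 56.4·0.058088 + 62.9·0.083697) / 5.2051 = 2.31 meV.

2.31 meV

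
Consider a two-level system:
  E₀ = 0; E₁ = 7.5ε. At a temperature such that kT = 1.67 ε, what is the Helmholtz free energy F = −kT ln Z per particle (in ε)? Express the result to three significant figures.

-0.0186 ε

Eᵢ/kT = 0, 4.4910.
Z = Σ e^(−Eᵢ/kT) = e^(−0) + e^(−4.4910) = 1.0000 + 0.011209 = 1.0112.
F = −kT ln Z = −1.67 × ln(1.0112) = −1.67 × 0.011138 = -0.0186 ε.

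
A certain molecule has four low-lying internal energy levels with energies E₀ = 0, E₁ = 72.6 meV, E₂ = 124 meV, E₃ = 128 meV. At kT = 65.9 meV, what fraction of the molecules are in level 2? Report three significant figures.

Eᵢ/kT = 0, 1.1017, 1.8816, 1.9423.
Z = Σ e^(−Eᵢ/kT) = e^(−0) + e^(−1.1017) + e^(−1.8816) + e^(−1.9423) = 1.0000 + 0.33231 + 0.15235 + 0.14337 = 1.6280.
P₂ = e^(−E₂/kT) / Z = 0.15235/1.6280 = 0.0936.

0.0936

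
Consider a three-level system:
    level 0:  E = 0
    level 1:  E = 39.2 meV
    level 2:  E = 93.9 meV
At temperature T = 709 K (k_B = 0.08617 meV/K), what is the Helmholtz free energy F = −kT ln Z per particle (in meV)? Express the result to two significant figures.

-34 meV

k_BT = 0.08617 × 709 K = 61.09 meV.
Eᵢ/kT = 0, 0.6417, 1.537.
Z = Σ e^(−Eᵢ/kT) = e^(−0) + e^(−0.6417) + e^(−1.537) = 1.000 + 0.5264 + 0.2150 = 1.741.
F = −kT ln Z = −61.09 × ln(1.741) = −61.09 × 0.5545 = -34 meV.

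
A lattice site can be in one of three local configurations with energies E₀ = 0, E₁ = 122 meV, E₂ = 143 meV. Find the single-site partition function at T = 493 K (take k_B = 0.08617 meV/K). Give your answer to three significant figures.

Z = 1.09

k_BT = 0.08617 × 493 K = 42.482 meV.
Eᵢ/kT = 0, 2.8718, 3.3661.
Z = Σ e^(−Eᵢ/kT) = e^(−0) + e^(−2.8718) + e^(−3.3661) = 1.0000 + 0.056597 + 0.034524 = 1.0911.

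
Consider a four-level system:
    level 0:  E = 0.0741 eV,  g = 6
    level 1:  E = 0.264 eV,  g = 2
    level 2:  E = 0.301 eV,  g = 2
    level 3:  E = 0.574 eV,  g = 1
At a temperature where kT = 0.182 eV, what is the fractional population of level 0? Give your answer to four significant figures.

Eᵢ/kT = 0.407143, 1.45055, 1.65385, 3.15385.
Z = Σ gᵢe^(−Eᵢ/kT) = 6·e^(−0.407143) + 2·e^(−1.45055) + 2·e^(−1.65385) + 1·e^(−3.15385) = 3.99329 + 0.468883 + 0.382624 + 0.0426875 = 4.88748.
P₀ = g₀ e^(−E₀/kT) / Z = 3.99329/4.88748 = 0.8170.

0.8170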